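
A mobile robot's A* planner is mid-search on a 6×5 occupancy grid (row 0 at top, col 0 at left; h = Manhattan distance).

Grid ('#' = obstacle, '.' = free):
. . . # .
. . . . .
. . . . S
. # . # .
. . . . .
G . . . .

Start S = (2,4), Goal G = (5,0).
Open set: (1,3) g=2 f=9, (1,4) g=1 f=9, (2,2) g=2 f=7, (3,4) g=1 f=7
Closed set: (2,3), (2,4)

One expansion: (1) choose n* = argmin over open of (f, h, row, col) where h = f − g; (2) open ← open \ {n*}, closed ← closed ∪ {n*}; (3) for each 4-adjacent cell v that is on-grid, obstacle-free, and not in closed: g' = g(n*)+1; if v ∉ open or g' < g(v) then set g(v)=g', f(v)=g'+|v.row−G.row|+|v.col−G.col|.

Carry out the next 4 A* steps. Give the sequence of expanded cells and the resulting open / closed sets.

step 1: expand (2,2) (f=7, h=5) → closed; open now [(1,2) g=3 f=9, (1,3) g=2 f=9, (1,4) g=1 f=9, (2,1) g=3 f=7, (3,2) g=3 f=7, (3,4) g=1 f=7]
step 2: expand (2,1) (f=7, h=4) → closed; open now [(1,1) g=4 f=9, (1,2) g=3 f=9, (1,3) g=2 f=9, (1,4) g=1 f=9, (2,0) g=4 f=7, (3,2) g=3 f=7, (3,4) g=1 f=7]
step 3: expand (2,0) (f=7, h=3) → closed; open now [(1,0) g=5 f=9, (1,1) g=4 f=9, (1,2) g=3 f=9, (1,3) g=2 f=9, (1,4) g=1 f=9, (3,0) g=5 f=7, (3,2) g=3 f=7, (3,4) g=1 f=7]
step 4: expand (3,0) (f=7, h=2) → closed; open now [(1,0) g=5 f=9, (1,1) g=4 f=9, (1,2) g=3 f=9, (1,3) g=2 f=9, (1,4) g=1 f=9, (3,2) g=3 f=7, (3,4) g=1 f=7, (4,0) g=6 f=7]

order=[(2,2) → (2,1) → (2,0) → (3,0)]; open=[(1,0) g=5 f=9, (1,1) g=4 f=9, (1,2) g=3 f=9, (1,3) g=2 f=9, (1,4) g=1 f=9, (3,2) g=3 f=7, (3,4) g=1 f=7, (4,0) g=6 f=7]; closed=[(2,0), (2,1), (2,2), (2,3), (2,4), (3,0)]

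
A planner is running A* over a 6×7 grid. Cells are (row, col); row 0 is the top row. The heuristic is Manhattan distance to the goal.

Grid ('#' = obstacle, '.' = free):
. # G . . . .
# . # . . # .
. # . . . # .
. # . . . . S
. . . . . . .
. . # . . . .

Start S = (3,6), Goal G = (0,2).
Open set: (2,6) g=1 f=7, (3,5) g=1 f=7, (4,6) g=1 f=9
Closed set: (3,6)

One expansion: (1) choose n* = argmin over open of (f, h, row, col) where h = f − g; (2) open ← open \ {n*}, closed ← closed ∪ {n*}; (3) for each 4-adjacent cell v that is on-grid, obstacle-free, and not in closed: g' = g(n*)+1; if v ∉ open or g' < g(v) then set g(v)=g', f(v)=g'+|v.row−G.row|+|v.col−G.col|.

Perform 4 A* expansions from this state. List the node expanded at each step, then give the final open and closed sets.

order=[(2,6) → (1,6) → (0,6) → (0,5)]; open=[(0,4) g=5 f=7, (3,5) g=1 f=7, (4,6) g=1 f=9]; closed=[(0,5), (0,6), (1,6), (2,6), (3,6)]

step 1: expand (2,6) (f=7, h=6) → closed; open now [(1,6) g=2 f=7, (3,5) g=1 f=7, (4,6) g=1 f=9]
step 2: expand (1,6) (f=7, h=5) → closed; open now [(0,6) g=3 f=7, (3,5) g=1 f=7, (4,6) g=1 f=9]
step 3: expand (0,6) (f=7, h=4) → closed; open now [(0,5) g=4 f=7, (3,5) g=1 f=7, (4,6) g=1 f=9]
step 4: expand (0,5) (f=7, h=3) → closed; open now [(0,4) g=5 f=7, (3,5) g=1 f=7, (4,6) g=1 f=9]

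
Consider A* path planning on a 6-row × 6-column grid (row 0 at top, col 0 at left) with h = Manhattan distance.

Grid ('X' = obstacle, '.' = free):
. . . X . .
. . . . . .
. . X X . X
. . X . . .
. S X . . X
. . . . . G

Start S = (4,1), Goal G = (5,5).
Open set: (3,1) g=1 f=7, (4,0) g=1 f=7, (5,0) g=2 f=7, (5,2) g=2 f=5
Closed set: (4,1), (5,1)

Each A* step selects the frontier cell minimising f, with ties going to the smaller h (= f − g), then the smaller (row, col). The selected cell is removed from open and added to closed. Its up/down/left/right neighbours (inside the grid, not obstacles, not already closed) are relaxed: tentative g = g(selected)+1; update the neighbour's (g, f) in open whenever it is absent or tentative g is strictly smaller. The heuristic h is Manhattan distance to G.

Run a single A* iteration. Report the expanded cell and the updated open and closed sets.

expanded=(5,2); open=[(3,1) g=1 f=7, (4,0) g=1 f=7, (5,0) g=2 f=7, (5,3) g=3 f=5]; closed=[(4,1), (5,1), (5,2)]

step 1: expand (5,2) (f=5, h=3) → closed; open now [(3,1) g=1 f=7, (4,0) g=1 f=7, (5,0) g=2 f=7, (5,3) g=3 f=5]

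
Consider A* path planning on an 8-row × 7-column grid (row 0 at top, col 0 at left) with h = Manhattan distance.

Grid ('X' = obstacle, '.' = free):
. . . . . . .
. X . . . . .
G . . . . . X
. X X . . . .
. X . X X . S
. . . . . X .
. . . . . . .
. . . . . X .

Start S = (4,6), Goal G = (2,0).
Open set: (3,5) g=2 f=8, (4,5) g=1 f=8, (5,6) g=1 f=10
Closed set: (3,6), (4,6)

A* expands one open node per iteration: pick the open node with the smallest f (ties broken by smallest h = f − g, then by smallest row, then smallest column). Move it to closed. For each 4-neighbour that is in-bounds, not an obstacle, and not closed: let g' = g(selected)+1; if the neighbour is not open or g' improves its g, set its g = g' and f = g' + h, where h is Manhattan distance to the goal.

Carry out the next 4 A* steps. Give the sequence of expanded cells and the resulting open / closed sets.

order=[(3,5) → (2,5) → (2,4) → (2,3)]; open=[(1,3) g=6 f=10, (1,4) g=5 f=10, (1,5) g=4 f=10, (2,2) g=6 f=8, (3,3) g=6 f=10, (3,4) g=3 f=8, (4,5) g=1 f=8, (5,6) g=1 f=10]; closed=[(2,3), (2,4), (2,5), (3,5), (3,6), (4,6)]

step 1: expand (3,5) (f=8, h=6) → closed; open now [(2,5) g=3 f=8, (3,4) g=3 f=8, (4,5) g=1 f=8, (5,6) g=1 f=10]
step 2: expand (2,5) (f=8, h=5) → closed; open now [(1,5) g=4 f=10, (2,4) g=4 f=8, (3,4) g=3 f=8, (4,5) g=1 f=8, (5,6) g=1 f=10]
step 3: expand (2,4) (f=8, h=4) → closed; open now [(1,4) g=5 f=10, (1,5) g=4 f=10, (2,3) g=5 f=8, (3,4) g=3 f=8, (4,5) g=1 f=8, (5,6) g=1 f=10]
step 4: expand (2,3) (f=8, h=3) → closed; open now [(1,3) g=6 f=10, (1,4) g=5 f=10, (1,5) g=4 f=10, (2,2) g=6 f=8, (3,3) g=6 f=10, (3,4) g=3 f=8, (4,5) g=1 f=8, (5,6) g=1 f=10]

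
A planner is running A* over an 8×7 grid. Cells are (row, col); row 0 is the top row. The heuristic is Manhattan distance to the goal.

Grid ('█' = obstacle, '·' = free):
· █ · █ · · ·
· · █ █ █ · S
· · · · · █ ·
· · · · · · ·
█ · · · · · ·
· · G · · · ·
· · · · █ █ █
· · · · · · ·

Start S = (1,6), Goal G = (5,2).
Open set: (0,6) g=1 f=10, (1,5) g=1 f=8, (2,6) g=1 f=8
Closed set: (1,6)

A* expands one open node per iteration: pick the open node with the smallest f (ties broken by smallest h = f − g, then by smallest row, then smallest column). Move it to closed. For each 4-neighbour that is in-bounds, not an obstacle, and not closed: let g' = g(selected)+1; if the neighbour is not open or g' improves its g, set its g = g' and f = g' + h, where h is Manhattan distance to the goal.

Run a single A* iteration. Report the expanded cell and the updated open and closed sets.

expanded=(1,5); open=[(0,5) g=2 f=10, (0,6) g=1 f=10, (2,6) g=1 f=8]; closed=[(1,5), (1,6)]

step 1: expand (1,5) (f=8, h=7) → closed; open now [(0,5) g=2 f=10, (0,6) g=1 f=10, (2,6) g=1 f=8]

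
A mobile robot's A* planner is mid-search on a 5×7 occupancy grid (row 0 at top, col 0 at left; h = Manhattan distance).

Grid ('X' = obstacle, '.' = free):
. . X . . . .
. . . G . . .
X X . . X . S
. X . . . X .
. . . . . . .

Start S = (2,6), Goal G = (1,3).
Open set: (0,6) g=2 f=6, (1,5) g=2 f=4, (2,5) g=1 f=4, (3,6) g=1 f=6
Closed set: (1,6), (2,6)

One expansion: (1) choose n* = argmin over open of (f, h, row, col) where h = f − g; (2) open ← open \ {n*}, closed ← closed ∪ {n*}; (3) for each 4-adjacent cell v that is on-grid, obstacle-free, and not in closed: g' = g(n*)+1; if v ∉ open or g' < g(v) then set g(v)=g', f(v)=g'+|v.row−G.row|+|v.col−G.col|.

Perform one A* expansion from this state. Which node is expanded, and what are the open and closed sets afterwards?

step 1: expand (1,5) (f=4, h=2) → closed; open now [(0,5) g=3 f=6, (0,6) g=2 f=6, (1,4) g=3 f=4, (2,5) g=1 f=4, (3,6) g=1 f=6]

expanded=(1,5); open=[(0,5) g=3 f=6, (0,6) g=2 f=6, (1,4) g=3 f=4, (2,5) g=1 f=4, (3,6) g=1 f=6]; closed=[(1,5), (1,6), (2,6)]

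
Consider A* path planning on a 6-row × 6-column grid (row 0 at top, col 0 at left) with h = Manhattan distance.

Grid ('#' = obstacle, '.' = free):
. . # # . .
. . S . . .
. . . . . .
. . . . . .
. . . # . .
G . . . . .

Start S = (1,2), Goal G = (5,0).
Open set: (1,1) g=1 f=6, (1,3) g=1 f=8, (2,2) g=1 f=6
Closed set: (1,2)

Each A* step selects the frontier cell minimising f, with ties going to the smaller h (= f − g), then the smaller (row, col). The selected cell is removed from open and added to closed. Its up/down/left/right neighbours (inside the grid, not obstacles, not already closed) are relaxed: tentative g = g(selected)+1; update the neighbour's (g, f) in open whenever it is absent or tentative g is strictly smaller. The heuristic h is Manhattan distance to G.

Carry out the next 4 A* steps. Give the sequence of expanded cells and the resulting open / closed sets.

step 1: expand (1,1) (f=6, h=5) → closed; open now [(0,1) g=2 f=8, (1,0) g=2 f=6, (1,3) g=1 f=8, (2,1) g=2 f=6, (2,2) g=1 f=6]
step 2: expand (1,0) (f=6, h=4) → closed; open now [(0,0) g=3 f=8, (0,1) g=2 f=8, (1,3) g=1 f=8, (2,0) g=3 f=6, (2,1) g=2 f=6, (2,2) g=1 f=6]
step 3: expand (2,0) (f=6, h=3) → closed; open now [(0,0) g=3 f=8, (0,1) g=2 f=8, (1,3) g=1 f=8, (2,1) g=2 f=6, (2,2) g=1 f=6, (3,0) g=4 f=6]
step 4: expand (3,0) (f=6, h=2) → closed; open now [(0,0) g=3 f=8, (0,1) g=2 f=8, (1,3) g=1 f=8, (2,1) g=2 f=6, (2,2) g=1 f=6, (3,1) g=5 f=8, (4,0) g=5 f=6]

order=[(1,1) → (1,0) → (2,0) → (3,0)]; open=[(0,0) g=3 f=8, (0,1) g=2 f=8, (1,3) g=1 f=8, (2,1) g=2 f=6, (2,2) g=1 f=6, (3,1) g=5 f=8, (4,0) g=5 f=6]; closed=[(1,0), (1,1), (1,2), (2,0), (3,0)]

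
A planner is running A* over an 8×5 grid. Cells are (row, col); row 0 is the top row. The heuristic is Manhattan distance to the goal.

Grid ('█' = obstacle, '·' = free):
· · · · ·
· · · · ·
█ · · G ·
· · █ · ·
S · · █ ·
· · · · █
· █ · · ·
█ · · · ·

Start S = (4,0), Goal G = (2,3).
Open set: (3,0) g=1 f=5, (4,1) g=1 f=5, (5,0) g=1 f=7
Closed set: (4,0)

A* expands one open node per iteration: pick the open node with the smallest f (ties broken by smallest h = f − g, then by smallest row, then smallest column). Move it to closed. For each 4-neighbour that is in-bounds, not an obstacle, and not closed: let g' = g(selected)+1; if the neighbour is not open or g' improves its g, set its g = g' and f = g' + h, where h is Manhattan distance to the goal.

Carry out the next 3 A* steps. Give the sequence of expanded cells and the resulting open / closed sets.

step 1: expand (3,0) (f=5, h=4) → closed; open now [(3,1) g=2 f=5, (4,1) g=1 f=5, (5,0) g=1 f=7]
step 2: expand (3,1) (f=5, h=3) → closed; open now [(2,1) g=3 f=5, (4,1) g=1 f=5, (5,0) g=1 f=7]
step 3: expand (2,1) (f=5, h=2) → closed; open now [(1,1) g=4 f=7, (2,2) g=4 f=5, (4,1) g=1 f=5, (5,0) g=1 f=7]

order=[(3,0) → (3,1) → (2,1)]; open=[(1,1) g=4 f=7, (2,2) g=4 f=5, (4,1) g=1 f=5, (5,0) g=1 f=7]; closed=[(2,1), (3,0), (3,1), (4,0)]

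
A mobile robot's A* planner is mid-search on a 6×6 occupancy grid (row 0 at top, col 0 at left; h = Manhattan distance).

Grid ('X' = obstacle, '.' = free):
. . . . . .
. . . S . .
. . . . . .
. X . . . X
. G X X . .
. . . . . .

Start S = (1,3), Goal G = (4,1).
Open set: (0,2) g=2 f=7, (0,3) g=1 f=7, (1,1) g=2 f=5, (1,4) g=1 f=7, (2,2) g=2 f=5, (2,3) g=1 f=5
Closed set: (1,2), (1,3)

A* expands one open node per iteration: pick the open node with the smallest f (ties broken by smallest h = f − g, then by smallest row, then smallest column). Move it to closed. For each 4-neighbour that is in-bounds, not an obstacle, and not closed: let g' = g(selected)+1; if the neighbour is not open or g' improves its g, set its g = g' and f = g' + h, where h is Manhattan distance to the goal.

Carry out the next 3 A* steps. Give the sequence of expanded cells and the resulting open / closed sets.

step 1: expand (1,1) (f=5, h=3) → closed; open now [(0,1) g=3 f=7, (0,2) g=2 f=7, (0,3) g=1 f=7, (1,0) g=3 f=7, (1,4) g=1 f=7, (2,1) g=3 f=5, (2,2) g=2 f=5, (2,3) g=1 f=5]
step 2: expand (2,1) (f=5, h=2) → closed; open now [(0,1) g=3 f=7, (0,2) g=2 f=7, (0,3) g=1 f=7, (1,0) g=3 f=7, (1,4) g=1 f=7, (2,0) g=4 f=7, (2,2) g=2 f=5, (2,3) g=1 f=5]
step 3: expand (2,2) (f=5, h=3) → closed; open now [(0,1) g=3 f=7, (0,2) g=2 f=7, (0,3) g=1 f=7, (1,0) g=3 f=7, (1,4) g=1 f=7, (2,0) g=4 f=7, (2,3) g=1 f=5, (3,2) g=3 f=5]

order=[(1,1) → (2,1) → (2,2)]; open=[(0,1) g=3 f=7, (0,2) g=2 f=7, (0,3) g=1 f=7, (1,0) g=3 f=7, (1,4) g=1 f=7, (2,0) g=4 f=7, (2,3) g=1 f=5, (3,2) g=3 f=5]; closed=[(1,1), (1,2), (1,3), (2,1), (2,2)]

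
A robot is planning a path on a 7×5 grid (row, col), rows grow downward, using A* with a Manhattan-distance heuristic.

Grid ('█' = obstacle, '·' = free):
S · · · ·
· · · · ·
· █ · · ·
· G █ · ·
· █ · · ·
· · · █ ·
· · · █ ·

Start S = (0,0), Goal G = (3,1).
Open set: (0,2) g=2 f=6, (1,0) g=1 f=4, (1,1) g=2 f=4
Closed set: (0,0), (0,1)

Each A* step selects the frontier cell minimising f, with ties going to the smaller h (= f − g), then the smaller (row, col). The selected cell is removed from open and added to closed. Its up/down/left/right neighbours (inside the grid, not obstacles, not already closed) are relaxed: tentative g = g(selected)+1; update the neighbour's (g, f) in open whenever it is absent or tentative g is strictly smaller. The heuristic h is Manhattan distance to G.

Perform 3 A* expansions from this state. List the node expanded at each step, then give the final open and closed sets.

step 1: expand (1,1) (f=4, h=2) → closed; open now [(0,2) g=2 f=6, (1,0) g=1 f=4, (1,2) g=3 f=6]
step 2: expand (1,0) (f=4, h=3) → closed; open now [(0,2) g=2 f=6, (1,2) g=3 f=6, (2,0) g=2 f=4]
step 3: expand (2,0) (f=4, h=2) → closed; open now [(0,2) g=2 f=6, (1,2) g=3 f=6, (3,0) g=3 f=4]

order=[(1,1) → (1,0) → (2,0)]; open=[(0,2) g=2 f=6, (1,2) g=3 f=6, (3,0) g=3 f=4]; closed=[(0,0), (0,1), (1,0), (1,1), (2,0)]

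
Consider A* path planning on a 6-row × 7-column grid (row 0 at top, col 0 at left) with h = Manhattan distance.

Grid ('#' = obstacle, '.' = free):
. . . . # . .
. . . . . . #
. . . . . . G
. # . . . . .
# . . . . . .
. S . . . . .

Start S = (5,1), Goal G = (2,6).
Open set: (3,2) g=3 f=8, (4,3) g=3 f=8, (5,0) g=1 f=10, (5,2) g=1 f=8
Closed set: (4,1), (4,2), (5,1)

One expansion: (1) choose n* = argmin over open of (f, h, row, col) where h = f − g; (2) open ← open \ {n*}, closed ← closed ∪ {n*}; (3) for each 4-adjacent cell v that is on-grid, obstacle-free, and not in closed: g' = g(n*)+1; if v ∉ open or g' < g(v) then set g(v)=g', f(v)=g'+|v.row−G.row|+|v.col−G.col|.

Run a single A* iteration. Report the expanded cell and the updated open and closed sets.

expanded=(3,2); open=[(2,2) g=4 f=8, (3,3) g=4 f=8, (4,3) g=3 f=8, (5,0) g=1 f=10, (5,2) g=1 f=8]; closed=[(3,2), (4,1), (4,2), (5,1)]

step 1: expand (3,2) (f=8, h=5) → closed; open now [(2,2) g=4 f=8, (3,3) g=4 f=8, (4,3) g=3 f=8, (5,0) g=1 f=10, (5,2) g=1 f=8]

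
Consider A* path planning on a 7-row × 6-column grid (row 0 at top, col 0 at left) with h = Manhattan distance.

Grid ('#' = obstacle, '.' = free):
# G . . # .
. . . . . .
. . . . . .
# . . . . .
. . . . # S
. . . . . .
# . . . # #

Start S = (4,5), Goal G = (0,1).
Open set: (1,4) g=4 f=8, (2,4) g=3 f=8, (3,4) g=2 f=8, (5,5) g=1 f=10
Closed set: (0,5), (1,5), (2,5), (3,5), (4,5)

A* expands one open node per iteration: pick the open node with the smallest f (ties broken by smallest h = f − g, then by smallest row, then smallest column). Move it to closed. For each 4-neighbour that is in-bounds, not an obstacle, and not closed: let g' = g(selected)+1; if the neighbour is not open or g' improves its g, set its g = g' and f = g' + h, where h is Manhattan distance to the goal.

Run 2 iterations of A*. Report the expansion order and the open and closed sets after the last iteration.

order=[(1,4) → (1,3)]; open=[(0,3) g=6 f=8, (1,2) g=6 f=8, (2,3) g=6 f=10, (2,4) g=3 f=8, (3,4) g=2 f=8, (5,5) g=1 f=10]; closed=[(0,5), (1,3), (1,4), (1,5), (2,5), (3,5), (4,5)]

step 1: expand (1,4) (f=8, h=4) → closed; open now [(1,3) g=5 f=8, (2,4) g=3 f=8, (3,4) g=2 f=8, (5,5) g=1 f=10]
step 2: expand (1,3) (f=8, h=3) → closed; open now [(0,3) g=6 f=8, (1,2) g=6 f=8, (2,3) g=6 f=10, (2,4) g=3 f=8, (3,4) g=2 f=8, (5,5) g=1 f=10]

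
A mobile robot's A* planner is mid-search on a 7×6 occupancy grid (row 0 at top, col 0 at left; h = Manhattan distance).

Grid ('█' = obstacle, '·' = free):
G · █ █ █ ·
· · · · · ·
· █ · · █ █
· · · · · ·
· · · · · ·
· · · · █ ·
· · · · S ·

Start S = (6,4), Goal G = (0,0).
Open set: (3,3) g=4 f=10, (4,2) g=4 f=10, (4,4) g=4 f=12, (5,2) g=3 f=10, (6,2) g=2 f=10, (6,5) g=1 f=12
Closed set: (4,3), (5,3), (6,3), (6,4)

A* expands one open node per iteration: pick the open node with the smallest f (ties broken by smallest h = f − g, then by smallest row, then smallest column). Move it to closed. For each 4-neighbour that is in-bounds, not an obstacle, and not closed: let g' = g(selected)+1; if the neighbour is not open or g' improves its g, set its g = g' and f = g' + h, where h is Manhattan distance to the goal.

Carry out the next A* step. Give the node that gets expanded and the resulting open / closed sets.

expanded=(3,3); open=[(2,3) g=5 f=10, (3,2) g=5 f=10, (3,4) g=5 f=12, (4,2) g=4 f=10, (4,4) g=4 f=12, (5,2) g=3 f=10, (6,2) g=2 f=10, (6,5) g=1 f=12]; closed=[(3,3), (4,3), (5,3), (6,3), (6,4)]

step 1: expand (3,3) (f=10, h=6) → closed; open now [(2,3) g=5 f=10, (3,2) g=5 f=10, (3,4) g=5 f=12, (4,2) g=4 f=10, (4,4) g=4 f=12, (5,2) g=3 f=10, (6,2) g=2 f=10, (6,5) g=1 f=12]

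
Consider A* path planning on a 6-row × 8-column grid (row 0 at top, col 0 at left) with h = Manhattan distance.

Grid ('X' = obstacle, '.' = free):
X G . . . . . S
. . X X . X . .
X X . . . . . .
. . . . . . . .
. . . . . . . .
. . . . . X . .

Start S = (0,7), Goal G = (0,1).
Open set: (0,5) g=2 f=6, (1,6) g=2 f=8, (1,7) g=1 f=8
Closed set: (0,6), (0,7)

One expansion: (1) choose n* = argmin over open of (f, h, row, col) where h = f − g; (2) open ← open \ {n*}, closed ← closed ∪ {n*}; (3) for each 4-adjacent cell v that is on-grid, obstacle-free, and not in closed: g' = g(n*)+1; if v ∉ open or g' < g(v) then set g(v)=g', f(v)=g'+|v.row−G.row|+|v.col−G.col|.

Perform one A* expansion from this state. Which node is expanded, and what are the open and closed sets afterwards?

expanded=(0,5); open=[(0,4) g=3 f=6, (1,6) g=2 f=8, (1,7) g=1 f=8]; closed=[(0,5), (0,6), (0,7)]

step 1: expand (0,5) (f=6, h=4) → closed; open now [(0,4) g=3 f=6, (1,6) g=2 f=8, (1,7) g=1 f=8]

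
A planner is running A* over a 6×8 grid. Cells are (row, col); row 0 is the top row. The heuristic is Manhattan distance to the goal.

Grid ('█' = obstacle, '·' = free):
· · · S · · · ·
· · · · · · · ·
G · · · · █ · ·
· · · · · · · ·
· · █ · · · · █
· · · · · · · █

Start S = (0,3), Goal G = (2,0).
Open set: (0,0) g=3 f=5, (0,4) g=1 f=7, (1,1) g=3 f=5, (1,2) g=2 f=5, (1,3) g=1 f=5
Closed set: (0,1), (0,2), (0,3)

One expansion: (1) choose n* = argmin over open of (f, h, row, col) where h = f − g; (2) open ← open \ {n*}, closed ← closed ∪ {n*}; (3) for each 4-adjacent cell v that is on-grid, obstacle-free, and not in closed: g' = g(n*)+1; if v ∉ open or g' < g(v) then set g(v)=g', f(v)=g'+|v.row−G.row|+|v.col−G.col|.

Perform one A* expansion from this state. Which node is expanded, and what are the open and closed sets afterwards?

expanded=(0,0); open=[(0,4) g=1 f=7, (1,0) g=4 f=5, (1,1) g=3 f=5, (1,2) g=2 f=5, (1,3) g=1 f=5]; closed=[(0,0), (0,1), (0,2), (0,3)]

step 1: expand (0,0) (f=5, h=2) → closed; open now [(0,4) g=1 f=7, (1,0) g=4 f=5, (1,1) g=3 f=5, (1,2) g=2 f=5, (1,3) g=1 f=5]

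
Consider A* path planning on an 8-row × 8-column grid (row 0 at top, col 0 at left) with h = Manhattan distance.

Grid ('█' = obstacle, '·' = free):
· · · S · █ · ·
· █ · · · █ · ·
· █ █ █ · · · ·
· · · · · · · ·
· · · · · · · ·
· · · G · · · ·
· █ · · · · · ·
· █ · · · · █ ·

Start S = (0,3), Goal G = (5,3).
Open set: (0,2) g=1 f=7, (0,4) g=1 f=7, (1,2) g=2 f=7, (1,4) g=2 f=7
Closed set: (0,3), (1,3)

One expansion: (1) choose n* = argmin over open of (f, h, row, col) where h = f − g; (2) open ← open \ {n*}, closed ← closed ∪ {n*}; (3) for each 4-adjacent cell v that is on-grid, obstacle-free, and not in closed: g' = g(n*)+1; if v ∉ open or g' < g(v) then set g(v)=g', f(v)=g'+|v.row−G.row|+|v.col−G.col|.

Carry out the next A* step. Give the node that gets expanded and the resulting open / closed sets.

expanded=(1,2); open=[(0,2) g=1 f=7, (0,4) g=1 f=7, (1,4) g=2 f=7]; closed=[(0,3), (1,2), (1,3)]

step 1: expand (1,2) (f=7, h=5) → closed; open now [(0,2) g=1 f=7, (0,4) g=1 f=7, (1,4) g=2 f=7]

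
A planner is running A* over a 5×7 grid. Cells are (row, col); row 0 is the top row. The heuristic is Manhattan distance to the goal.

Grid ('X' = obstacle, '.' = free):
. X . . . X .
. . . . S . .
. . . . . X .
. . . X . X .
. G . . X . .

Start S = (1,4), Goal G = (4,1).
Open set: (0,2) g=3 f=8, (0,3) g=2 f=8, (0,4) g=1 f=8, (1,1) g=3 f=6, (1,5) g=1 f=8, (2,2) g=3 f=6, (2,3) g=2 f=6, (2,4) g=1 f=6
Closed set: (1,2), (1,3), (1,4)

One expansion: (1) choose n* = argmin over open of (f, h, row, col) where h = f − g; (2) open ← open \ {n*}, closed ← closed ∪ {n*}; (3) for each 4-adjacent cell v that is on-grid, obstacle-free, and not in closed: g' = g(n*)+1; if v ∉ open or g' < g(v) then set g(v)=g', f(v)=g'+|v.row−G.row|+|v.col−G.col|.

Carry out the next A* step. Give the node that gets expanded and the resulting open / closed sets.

expanded=(1,1); open=[(0,2) g=3 f=8, (0,3) g=2 f=8, (0,4) g=1 f=8, (1,0) g=4 f=8, (1,5) g=1 f=8, (2,1) g=4 f=6, (2,2) g=3 f=6, (2,3) g=2 f=6, (2,4) g=1 f=6]; closed=[(1,1), (1,2), (1,3), (1,4)]

step 1: expand (1,1) (f=6, h=3) → closed; open now [(0,2) g=3 f=8, (0,3) g=2 f=8, (0,4) g=1 f=8, (1,0) g=4 f=8, (1,5) g=1 f=8, (2,1) g=4 f=6, (2,2) g=3 f=6, (2,3) g=2 f=6, (2,4) g=1 f=6]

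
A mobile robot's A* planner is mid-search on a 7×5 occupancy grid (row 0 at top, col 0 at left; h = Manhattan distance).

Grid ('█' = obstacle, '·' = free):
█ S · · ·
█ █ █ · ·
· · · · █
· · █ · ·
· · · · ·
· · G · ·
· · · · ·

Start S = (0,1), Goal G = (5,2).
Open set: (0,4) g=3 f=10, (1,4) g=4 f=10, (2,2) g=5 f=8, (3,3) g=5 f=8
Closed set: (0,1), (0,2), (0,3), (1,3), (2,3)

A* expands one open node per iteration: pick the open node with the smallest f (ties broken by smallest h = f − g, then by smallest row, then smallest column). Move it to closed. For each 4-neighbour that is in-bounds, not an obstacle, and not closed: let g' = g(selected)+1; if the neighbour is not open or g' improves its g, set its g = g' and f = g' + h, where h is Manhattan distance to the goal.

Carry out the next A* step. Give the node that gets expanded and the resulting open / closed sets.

step 1: expand (2,2) (f=8, h=3) → closed; open now [(0,4) g=3 f=10, (1,4) g=4 f=10, (2,1) g=6 f=10, (3,3) g=5 f=8]

expanded=(2,2); open=[(0,4) g=3 f=10, (1,4) g=4 f=10, (2,1) g=6 f=10, (3,3) g=5 f=8]; closed=[(0,1), (0,2), (0,3), (1,3), (2,2), (2,3)]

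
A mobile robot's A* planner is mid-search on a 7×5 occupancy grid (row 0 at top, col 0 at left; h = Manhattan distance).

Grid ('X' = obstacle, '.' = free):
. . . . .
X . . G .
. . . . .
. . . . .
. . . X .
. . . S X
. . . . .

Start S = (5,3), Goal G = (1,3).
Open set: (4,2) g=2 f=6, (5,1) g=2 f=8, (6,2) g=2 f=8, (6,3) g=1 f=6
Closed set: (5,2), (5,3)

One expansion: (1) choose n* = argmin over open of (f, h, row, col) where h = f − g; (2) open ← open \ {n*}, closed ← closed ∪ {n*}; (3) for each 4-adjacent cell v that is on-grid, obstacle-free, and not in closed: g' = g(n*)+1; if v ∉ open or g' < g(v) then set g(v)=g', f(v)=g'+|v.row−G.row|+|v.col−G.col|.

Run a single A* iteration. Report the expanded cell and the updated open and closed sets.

step 1: expand (4,2) (f=6, h=4) → closed; open now [(3,2) g=3 f=6, (4,1) g=3 f=8, (5,1) g=2 f=8, (6,2) g=2 f=8, (6,3) g=1 f=6]

expanded=(4,2); open=[(3,2) g=3 f=6, (4,1) g=3 f=8, (5,1) g=2 f=8, (6,2) g=2 f=8, (6,3) g=1 f=6]; closed=[(4,2), (5,2), (5,3)]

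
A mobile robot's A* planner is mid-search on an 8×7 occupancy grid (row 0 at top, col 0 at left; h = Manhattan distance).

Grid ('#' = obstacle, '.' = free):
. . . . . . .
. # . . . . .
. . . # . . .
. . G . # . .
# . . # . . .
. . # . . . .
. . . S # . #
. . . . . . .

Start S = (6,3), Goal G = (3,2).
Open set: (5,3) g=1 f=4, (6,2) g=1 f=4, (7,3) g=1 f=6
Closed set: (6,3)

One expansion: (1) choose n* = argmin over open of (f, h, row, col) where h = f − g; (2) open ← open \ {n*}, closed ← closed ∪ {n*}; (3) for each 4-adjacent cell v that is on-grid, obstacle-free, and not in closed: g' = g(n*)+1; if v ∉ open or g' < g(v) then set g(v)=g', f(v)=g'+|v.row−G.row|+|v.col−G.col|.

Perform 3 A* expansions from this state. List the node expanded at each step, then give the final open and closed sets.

order=[(5,3) → (6,2) → (5,4)]; open=[(4,4) g=3 f=6, (5,5) g=3 f=8, (6,1) g=2 f=6, (7,2) g=2 f=6, (7,3) g=1 f=6]; closed=[(5,3), (5,4), (6,2), (6,3)]

step 1: expand (5,3) (f=4, h=3) → closed; open now [(5,4) g=2 f=6, (6,2) g=1 f=4, (7,3) g=1 f=6]
step 2: expand (6,2) (f=4, h=3) → closed; open now [(5,4) g=2 f=6, (6,1) g=2 f=6, (7,2) g=2 f=6, (7,3) g=1 f=6]
step 3: expand (5,4) (f=6, h=4) → closed; open now [(4,4) g=3 f=6, (5,5) g=3 f=8, (6,1) g=2 f=6, (7,2) g=2 f=6, (7,3) g=1 f=6]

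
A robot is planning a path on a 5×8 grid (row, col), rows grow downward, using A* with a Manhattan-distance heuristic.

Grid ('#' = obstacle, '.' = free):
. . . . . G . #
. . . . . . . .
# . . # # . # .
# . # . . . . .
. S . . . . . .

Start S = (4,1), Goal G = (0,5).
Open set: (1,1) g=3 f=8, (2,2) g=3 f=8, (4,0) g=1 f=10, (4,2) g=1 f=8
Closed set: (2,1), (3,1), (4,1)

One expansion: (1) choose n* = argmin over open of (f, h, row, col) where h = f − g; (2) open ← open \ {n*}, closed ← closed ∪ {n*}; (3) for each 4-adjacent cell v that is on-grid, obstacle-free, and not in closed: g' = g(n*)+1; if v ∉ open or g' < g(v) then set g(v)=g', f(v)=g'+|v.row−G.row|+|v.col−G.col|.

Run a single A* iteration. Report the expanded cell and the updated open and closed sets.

step 1: expand (1,1) (f=8, h=5) → closed; open now [(0,1) g=4 f=8, (1,0) g=4 f=10, (1,2) g=4 f=8, (2,2) g=3 f=8, (4,0) g=1 f=10, (4,2) g=1 f=8]

expanded=(1,1); open=[(0,1) g=4 f=8, (1,0) g=4 f=10, (1,2) g=4 f=8, (2,2) g=3 f=8, (4,0) g=1 f=10, (4,2) g=1 f=8]; closed=[(1,1), (2,1), (3,1), (4,1)]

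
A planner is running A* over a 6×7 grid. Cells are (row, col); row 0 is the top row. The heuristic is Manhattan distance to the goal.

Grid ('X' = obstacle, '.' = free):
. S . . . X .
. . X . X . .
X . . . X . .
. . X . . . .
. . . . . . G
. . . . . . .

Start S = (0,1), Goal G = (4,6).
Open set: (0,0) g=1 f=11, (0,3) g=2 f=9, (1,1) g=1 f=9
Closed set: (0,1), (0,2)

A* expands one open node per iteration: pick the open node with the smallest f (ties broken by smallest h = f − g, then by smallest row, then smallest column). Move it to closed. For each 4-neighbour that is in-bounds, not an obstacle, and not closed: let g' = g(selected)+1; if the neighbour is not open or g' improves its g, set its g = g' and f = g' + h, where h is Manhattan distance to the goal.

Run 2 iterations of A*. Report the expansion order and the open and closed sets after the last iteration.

step 1: expand (0,3) (f=9, h=7) → closed; open now [(0,0) g=1 f=11, (0,4) g=3 f=9, (1,1) g=1 f=9, (1,3) g=3 f=9]
step 2: expand (0,4) (f=9, h=6) → closed; open now [(0,0) g=1 f=11, (1,1) g=1 f=9, (1,3) g=3 f=9]

order=[(0,3) → (0,4)]; open=[(0,0) g=1 f=11, (1,1) g=1 f=9, (1,3) g=3 f=9]; closed=[(0,1), (0,2), (0,3), (0,4)]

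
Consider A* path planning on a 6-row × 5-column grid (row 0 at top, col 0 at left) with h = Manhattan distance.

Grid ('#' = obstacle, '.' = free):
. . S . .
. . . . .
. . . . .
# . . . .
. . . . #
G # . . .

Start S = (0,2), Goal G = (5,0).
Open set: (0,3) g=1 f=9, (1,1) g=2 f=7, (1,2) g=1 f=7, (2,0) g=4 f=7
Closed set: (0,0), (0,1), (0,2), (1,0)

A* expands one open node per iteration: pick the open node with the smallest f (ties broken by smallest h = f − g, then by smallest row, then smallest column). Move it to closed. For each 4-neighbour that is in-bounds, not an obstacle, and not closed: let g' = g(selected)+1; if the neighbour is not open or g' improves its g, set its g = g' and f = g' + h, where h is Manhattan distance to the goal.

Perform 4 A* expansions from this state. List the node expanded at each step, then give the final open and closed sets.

step 1: expand (2,0) (f=7, h=3) → closed; open now [(0,3) g=1 f=9, (1,1) g=2 f=7, (1,2) g=1 f=7, (2,1) g=5 f=9]
step 2: expand (1,1) (f=7, h=5) → closed; open now [(0,3) g=1 f=9, (1,2) g=1 f=7, (2,1) g=3 f=7]
step 3: expand (2,1) (f=7, h=4) → closed; open now [(0,3) g=1 f=9, (1,2) g=1 f=7, (2,2) g=4 f=9, (3,1) g=4 f=7]
step 4: expand (3,1) (f=7, h=3) → closed; open now [(0,3) g=1 f=9, (1,2) g=1 f=7, (2,2) g=4 f=9, (3,2) g=5 f=9, (4,1) g=5 f=7]

order=[(2,0) → (1,1) → (2,1) → (3,1)]; open=[(0,3) g=1 f=9, (1,2) g=1 f=7, (2,2) g=4 f=9, (3,2) g=5 f=9, (4,1) g=5 f=7]; closed=[(0,0), (0,1), (0,2), (1,0), (1,1), (2,0), (2,1), (3,1)]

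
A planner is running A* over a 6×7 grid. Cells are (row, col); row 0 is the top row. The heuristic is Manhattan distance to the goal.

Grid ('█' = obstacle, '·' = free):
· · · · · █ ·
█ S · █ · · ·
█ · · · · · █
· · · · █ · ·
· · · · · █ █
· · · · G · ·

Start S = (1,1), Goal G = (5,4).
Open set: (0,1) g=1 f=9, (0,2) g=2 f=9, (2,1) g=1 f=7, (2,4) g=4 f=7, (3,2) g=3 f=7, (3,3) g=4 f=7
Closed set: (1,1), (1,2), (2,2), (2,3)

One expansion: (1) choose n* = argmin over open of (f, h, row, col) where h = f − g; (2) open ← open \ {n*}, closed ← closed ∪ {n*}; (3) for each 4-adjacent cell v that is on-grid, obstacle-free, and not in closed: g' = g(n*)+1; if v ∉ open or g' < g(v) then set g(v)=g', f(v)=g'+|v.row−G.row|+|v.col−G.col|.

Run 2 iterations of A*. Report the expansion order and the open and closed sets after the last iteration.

step 1: expand (2,4) (f=7, h=3) → closed; open now [(0,1) g=1 f=9, (0,2) g=2 f=9, (1,4) g=5 f=9, (2,1) g=1 f=7, (2,5) g=5 f=9, (3,2) g=3 f=7, (3,3) g=4 f=7]
step 2: expand (3,3) (f=7, h=3) → closed; open now [(0,1) g=1 f=9, (0,2) g=2 f=9, (1,4) g=5 f=9, (2,1) g=1 f=7, (2,5) g=5 f=9, (3,2) g=3 f=7, (4,3) g=5 f=7]

order=[(2,4) → (3,3)]; open=[(0,1) g=1 f=9, (0,2) g=2 f=9, (1,4) g=5 f=9, (2,1) g=1 f=7, (2,5) g=5 f=9, (3,2) g=3 f=7, (4,3) g=5 f=7]; closed=[(1,1), (1,2), (2,2), (2,3), (2,4), (3,3)]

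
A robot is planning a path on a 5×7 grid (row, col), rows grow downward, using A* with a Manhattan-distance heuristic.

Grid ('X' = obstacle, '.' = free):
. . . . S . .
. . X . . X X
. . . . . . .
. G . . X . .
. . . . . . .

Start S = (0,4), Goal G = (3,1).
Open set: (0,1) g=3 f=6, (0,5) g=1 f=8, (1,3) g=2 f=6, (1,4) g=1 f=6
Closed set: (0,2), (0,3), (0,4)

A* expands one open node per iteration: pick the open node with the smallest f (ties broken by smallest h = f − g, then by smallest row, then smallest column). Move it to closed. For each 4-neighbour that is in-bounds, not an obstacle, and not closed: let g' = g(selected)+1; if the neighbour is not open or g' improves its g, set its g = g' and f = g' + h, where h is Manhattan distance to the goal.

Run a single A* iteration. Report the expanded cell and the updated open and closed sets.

step 1: expand (0,1) (f=6, h=3) → closed; open now [(0,0) g=4 f=8, (0,5) g=1 f=8, (1,1) g=4 f=6, (1,3) g=2 f=6, (1,4) g=1 f=6]

expanded=(0,1); open=[(0,0) g=4 f=8, (0,5) g=1 f=8, (1,1) g=4 f=6, (1,3) g=2 f=6, (1,4) g=1 f=6]; closed=[(0,1), (0,2), (0,3), (0,4)]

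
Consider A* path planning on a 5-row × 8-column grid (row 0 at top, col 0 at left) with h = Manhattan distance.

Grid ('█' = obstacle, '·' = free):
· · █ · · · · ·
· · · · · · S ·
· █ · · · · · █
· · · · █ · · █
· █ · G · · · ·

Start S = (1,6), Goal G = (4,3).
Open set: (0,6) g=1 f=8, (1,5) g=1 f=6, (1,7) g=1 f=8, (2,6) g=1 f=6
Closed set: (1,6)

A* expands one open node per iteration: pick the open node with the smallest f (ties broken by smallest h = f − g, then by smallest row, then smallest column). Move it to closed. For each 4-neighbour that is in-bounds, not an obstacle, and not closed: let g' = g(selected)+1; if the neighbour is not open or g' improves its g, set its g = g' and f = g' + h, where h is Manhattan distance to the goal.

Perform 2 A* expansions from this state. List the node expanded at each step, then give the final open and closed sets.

step 1: expand (1,5) (f=6, h=5) → closed; open now [(0,5) g=2 f=8, (0,6) g=1 f=8, (1,4) g=2 f=6, (1,7) g=1 f=8, (2,5) g=2 f=6, (2,6) g=1 f=6]
step 2: expand (1,4) (f=6, h=4) → closed; open now [(0,4) g=3 f=8, (0,5) g=2 f=8, (0,6) g=1 f=8, (1,3) g=3 f=6, (1,7) g=1 f=8, (2,4) g=3 f=6, (2,5) g=2 f=6, (2,6) g=1 f=6]

order=[(1,5) → (1,4)]; open=[(0,4) g=3 f=8, (0,5) g=2 f=8, (0,6) g=1 f=8, (1,3) g=3 f=6, (1,7) g=1 f=8, (2,4) g=3 f=6, (2,5) g=2 f=6, (2,6) g=1 f=6]; closed=[(1,4), (1,5), (1,6)]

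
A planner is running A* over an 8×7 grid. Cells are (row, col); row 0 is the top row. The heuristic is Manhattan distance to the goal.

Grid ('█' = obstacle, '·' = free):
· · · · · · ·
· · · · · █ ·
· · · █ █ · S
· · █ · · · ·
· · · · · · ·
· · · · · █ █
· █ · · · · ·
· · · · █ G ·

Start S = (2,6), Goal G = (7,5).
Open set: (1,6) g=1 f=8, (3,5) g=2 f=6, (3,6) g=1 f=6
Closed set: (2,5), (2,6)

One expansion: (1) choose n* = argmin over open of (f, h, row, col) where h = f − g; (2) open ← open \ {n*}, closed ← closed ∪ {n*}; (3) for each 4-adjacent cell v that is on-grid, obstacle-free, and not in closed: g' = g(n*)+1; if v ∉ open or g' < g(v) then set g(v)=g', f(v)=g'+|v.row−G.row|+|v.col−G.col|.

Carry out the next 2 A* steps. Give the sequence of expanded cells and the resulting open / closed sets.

step 1: expand (3,5) (f=6, h=4) → closed; open now [(1,6) g=1 f=8, (3,4) g=3 f=8, (3,6) g=1 f=6, (4,5) g=3 f=6]
step 2: expand (4,5) (f=6, h=3) → closed; open now [(1,6) g=1 f=8, (3,4) g=3 f=8, (3,6) g=1 f=6, (4,4) g=4 f=8, (4,6) g=4 f=8]

order=[(3,5) → (4,5)]; open=[(1,6) g=1 f=8, (3,4) g=3 f=8, (3,6) g=1 f=6, (4,4) g=4 f=8, (4,6) g=4 f=8]; closed=[(2,5), (2,6), (3,5), (4,5)]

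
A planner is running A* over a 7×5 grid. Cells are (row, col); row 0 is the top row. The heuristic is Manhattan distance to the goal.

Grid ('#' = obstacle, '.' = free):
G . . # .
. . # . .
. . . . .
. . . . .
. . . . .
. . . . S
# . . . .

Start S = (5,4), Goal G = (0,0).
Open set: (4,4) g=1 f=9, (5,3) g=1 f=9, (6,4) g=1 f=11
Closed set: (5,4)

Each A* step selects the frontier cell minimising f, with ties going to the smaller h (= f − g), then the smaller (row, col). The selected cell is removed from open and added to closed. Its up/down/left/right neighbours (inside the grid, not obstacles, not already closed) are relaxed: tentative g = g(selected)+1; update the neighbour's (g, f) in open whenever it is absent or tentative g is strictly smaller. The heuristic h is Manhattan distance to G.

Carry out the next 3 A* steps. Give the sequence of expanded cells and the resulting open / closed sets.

step 1: expand (4,4) (f=9, h=8) → closed; open now [(3,4) g=2 f=9, (4,3) g=2 f=9, (5,3) g=1 f=9, (6,4) g=1 f=11]
step 2: expand (3,4) (f=9, h=7) → closed; open now [(2,4) g=3 f=9, (3,3) g=3 f=9, (4,3) g=2 f=9, (5,3) g=1 f=9, (6,4) g=1 f=11]
step 3: expand (2,4) (f=9, h=6) → closed; open now [(1,4) g=4 f=9, (2,3) g=4 f=9, (3,3) g=3 f=9, (4,3) g=2 f=9, (5,3) g=1 f=9, (6,4) g=1 f=11]

order=[(4,4) → (3,4) → (2,4)]; open=[(1,4) g=4 f=9, (2,3) g=4 f=9, (3,3) g=3 f=9, (4,3) g=2 f=9, (5,3) g=1 f=9, (6,4) g=1 f=11]; closed=[(2,4), (3,4), (4,4), (5,4)]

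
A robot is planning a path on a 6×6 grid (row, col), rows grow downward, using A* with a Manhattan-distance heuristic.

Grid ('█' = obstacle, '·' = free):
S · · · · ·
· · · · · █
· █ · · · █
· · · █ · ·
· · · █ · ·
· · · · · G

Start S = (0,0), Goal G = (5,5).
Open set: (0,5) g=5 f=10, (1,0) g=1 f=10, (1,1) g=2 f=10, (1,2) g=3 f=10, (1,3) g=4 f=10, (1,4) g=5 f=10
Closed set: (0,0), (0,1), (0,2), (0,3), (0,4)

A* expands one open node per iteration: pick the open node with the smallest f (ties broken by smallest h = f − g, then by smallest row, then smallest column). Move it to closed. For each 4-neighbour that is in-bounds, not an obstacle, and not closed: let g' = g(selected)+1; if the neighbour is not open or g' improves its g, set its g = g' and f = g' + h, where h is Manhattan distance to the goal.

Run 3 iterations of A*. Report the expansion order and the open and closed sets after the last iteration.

order=[(0,5) → (1,4) → (2,4)]; open=[(1,0) g=1 f=10, (1,1) g=2 f=10, (1,2) g=3 f=10, (1,3) g=4 f=10, (2,3) g=7 f=12, (3,4) g=7 f=10]; closed=[(0,0), (0,1), (0,2), (0,3), (0,4), (0,5), (1,4), (2,4)]

step 1: expand (0,5) (f=10, h=5) → closed; open now [(1,0) g=1 f=10, (1,1) g=2 f=10, (1,2) g=3 f=10, (1,3) g=4 f=10, (1,4) g=5 f=10]
step 2: expand (1,4) (f=10, h=5) → closed; open now [(1,0) g=1 f=10, (1,1) g=2 f=10, (1,2) g=3 f=10, (1,3) g=4 f=10, (2,4) g=6 f=10]
step 3: expand (2,4) (f=10, h=4) → closed; open now [(1,0) g=1 f=10, (1,1) g=2 f=10, (1,2) g=3 f=10, (1,3) g=4 f=10, (2,3) g=7 f=12, (3,4) g=7 f=10]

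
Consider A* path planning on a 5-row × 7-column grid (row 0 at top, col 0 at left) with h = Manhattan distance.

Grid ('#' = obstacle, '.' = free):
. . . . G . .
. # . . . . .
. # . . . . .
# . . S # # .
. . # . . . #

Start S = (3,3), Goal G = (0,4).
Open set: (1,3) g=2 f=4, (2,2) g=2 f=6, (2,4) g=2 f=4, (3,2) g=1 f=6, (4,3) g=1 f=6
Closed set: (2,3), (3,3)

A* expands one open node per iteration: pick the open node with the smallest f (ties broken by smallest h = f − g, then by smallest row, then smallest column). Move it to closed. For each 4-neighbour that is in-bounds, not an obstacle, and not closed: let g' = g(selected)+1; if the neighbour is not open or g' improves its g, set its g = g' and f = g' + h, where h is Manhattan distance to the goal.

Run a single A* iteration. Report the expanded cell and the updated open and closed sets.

expanded=(1,3); open=[(0,3) g=3 f=4, (1,2) g=3 f=6, (1,4) g=3 f=4, (2,2) g=2 f=6, (2,4) g=2 f=4, (3,2) g=1 f=6, (4,3) g=1 f=6]; closed=[(1,3), (2,3), (3,3)]

step 1: expand (1,3) (f=4, h=2) → closed; open now [(0,3) g=3 f=4, (1,2) g=3 f=6, (1,4) g=3 f=4, (2,2) g=2 f=6, (2,4) g=2 f=4, (3,2) g=1 f=6, (4,3) g=1 f=6]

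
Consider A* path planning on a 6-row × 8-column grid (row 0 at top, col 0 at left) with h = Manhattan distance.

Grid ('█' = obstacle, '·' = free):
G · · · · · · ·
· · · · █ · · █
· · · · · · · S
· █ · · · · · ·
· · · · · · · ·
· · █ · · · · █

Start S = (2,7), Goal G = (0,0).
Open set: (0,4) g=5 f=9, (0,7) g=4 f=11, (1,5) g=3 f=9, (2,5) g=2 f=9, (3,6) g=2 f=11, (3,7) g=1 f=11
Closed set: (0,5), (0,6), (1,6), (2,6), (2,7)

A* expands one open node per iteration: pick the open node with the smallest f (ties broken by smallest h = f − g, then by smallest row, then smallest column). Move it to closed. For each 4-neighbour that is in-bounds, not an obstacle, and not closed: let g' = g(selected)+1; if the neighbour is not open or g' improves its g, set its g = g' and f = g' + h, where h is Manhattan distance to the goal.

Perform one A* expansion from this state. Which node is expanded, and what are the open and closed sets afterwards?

step 1: expand (0,4) (f=9, h=4) → closed; open now [(0,3) g=6 f=9, (0,7) g=4 f=11, (1,5) g=3 f=9, (2,5) g=2 f=9, (3,6) g=2 f=11, (3,7) g=1 f=11]

expanded=(0,4); open=[(0,3) g=6 f=9, (0,7) g=4 f=11, (1,5) g=3 f=9, (2,5) g=2 f=9, (3,6) g=2 f=11, (3,7) g=1 f=11]; closed=[(0,4), (0,5), (0,6), (1,6), (2,6), (2,7)]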